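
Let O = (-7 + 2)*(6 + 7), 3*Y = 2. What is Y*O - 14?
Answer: -172/3 ≈ -57.333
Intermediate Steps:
Y = 2/3 (Y = (1/3)*2 = 2/3 ≈ 0.66667)
O = -65 (O = -5*13 = -65)
Y*O - 14 = (2/3)*(-65) - 14 = -130/3 - 14 = -172/3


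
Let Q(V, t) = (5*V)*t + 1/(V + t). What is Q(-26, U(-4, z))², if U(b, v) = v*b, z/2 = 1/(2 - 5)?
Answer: 5301150481/44100 ≈ 1.2021e+5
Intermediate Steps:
z = -⅔ (z = 2/(2 - 5) = 2/(-3) = 2*(-⅓) = -⅔ ≈ -0.66667)
U(b, v) = b*v
Q(V, t) = 1/(V + t) + 5*V*t (Q(V, t) = 5*V*t + 1/(V + t) = 1/(V + t) + 5*V*t)
Q(-26, U(-4, z))² = ((1 + 5*(-26)*(-4*(-⅔))² + 5*(-4*(-⅔))*(-26)²)/(-26 - 4*(-⅔)))² = ((1 + 5*(-26)*(8/3)² + 5*(8/3)*676)/(-26 + 8/3))² = ((1 + 5*(-26)*(64/9) + 27040/3)/(-70/3))² = (-3*(1 - 8320/9 + 27040/3)/70)² = (-3/70*72809/9)² = (-72809/210)² = 5301150481/44100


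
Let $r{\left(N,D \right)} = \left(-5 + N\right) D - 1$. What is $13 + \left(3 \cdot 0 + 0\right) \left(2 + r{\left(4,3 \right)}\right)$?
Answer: $13$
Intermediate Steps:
$r{\left(N,D \right)} = -1 + D \left(-5 + N\right)$ ($r{\left(N,D \right)} = D \left(-5 + N\right) - 1 = -1 + D \left(-5 + N\right)$)
$13 + \left(3 \cdot 0 + 0\right) \left(2 + r{\left(4,3 \right)}\right) = 13 + \left(3 \cdot 0 + 0\right) \left(2 - 4\right) = 13 + \left(0 + 0\right) \left(2 - 4\right) = 13 + 0 \left(2 - 4\right) = 13 + 0 \left(-2\right) = 13 + 0 = 13$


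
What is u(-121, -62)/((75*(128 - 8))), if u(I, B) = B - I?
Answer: 59/9000 ≈ 0.0065556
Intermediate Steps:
u(-121, -62)/((75*(128 - 8))) = (-62 - 1*(-121))/((75*(128 - 8))) = (-62 + 121)/((75*120)) = 59/9000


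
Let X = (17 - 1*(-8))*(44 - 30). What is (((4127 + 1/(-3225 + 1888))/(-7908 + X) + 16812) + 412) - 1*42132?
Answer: -125851001783/5052523 ≈ -24909.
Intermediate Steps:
X = 350 (X = (17 + 8)*14 = 25*14 = 350)
(((4127 + 1/(-3225 + 1888))/(-7908 + X) + 16812) + 412) - 1*42132 = (((4127 + 1/(-3225 + 1888))/(-7908 + 350) + 16812) + 412) - 1*42132 = (((4127 + 1/(-1337))/(-7558) + 16812) + 412) - 42132 = (((4127 - 1/1337)*(-1/7558) + 16812) + 412) - 42132 = (((5517798/1337)*(-1/7558) + 16812) + 412) - 42132 = ((-2758899/5052523 + 16812) + 412) - 42132 = (84940257777/5052523 + 412) - 42132 = 87021897253/5052523 - 42132 = -125851001783/5052523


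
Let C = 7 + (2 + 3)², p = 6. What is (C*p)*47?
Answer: 9024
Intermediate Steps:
C = 32 (C = 7 + 5² = 7 + 25 = 32)
(C*p)*47 = (32*6)*47 = 192*47 = 9024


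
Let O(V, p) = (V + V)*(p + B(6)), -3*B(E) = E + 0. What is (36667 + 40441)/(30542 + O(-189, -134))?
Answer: 38554/40975 ≈ 0.94092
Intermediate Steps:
B(E) = -E/3 (B(E) = -(E + 0)/3 = -E/3)
O(V, p) = 2*V*(-2 + p) (O(V, p) = (V + V)*(p - ⅓*6) = (2*V)*(p - 2) = (2*V)*(-2 + p) = 2*V*(-2 + p))
(36667 + 40441)/(30542 + O(-189, -134)) = (36667 + 40441)/(30542 + 2*(-189)*(-2 - 134)) = 77108/(30542 + 2*(-189)*(-136)) = 77108/(30542 + 51408) = 77108/81950 = 77108*(1/81950) = 38554/40975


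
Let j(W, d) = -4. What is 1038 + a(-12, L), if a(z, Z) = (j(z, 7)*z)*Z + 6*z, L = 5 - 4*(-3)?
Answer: 1782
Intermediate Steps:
L = 17 (L = 5 + 12 = 17)
a(z, Z) = 6*z - 4*Z*z (a(z, Z) = (-4*z)*Z + 6*z = -4*Z*z + 6*z = 6*z - 4*Z*z)
1038 + a(-12, L) = 1038 + 2*(-12)*(3 - 2*17) = 1038 + 2*(-12)*(3 - 34) = 1038 + 2*(-12)*(-31) = 1038 + 744 = 1782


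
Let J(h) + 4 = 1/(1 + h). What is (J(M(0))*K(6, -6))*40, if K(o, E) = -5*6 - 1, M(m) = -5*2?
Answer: 45880/9 ≈ 5097.8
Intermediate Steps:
M(m) = -10
J(h) = -4 + 1/(1 + h)
K(o, E) = -31 (K(o, E) = -30 - 1 = -31)
(J(M(0))*K(6, -6))*40 = (((-3 - 4*(-10))/(1 - 10))*(-31))*40 = (((-3 + 40)/(-9))*(-31))*40 = (-1/9*37*(-31))*40 = -37/9*(-31)*40 = (1147/9)*40 = 45880/9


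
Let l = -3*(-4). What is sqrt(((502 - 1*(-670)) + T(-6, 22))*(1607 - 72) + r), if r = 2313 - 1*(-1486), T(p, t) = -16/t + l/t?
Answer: sqrt(218107329)/11 ≈ 1342.6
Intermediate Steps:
l = 12
T(p, t) = -4/t (T(p, t) = -16/t + 12/t = -4/t)
r = 3799 (r = 2313 + 1486 = 3799)
sqrt(((502 - 1*(-670)) + T(-6, 22))*(1607 - 72) + r) = sqrt(((502 - 1*(-670)) - 4/22)*(1607 - 72) + 3799) = sqrt(((502 + 670) - 4*1/22)*1535 + 3799) = sqrt((1172 - 2/11)*1535 + 3799) = sqrt((12890/11)*1535 + 3799) = sqrt(19786150/11 + 3799) = sqrt(19827939/11) = sqrt(218107329)/11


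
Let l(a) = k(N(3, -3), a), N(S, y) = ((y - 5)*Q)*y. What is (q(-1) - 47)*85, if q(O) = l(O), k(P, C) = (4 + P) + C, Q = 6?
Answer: 8500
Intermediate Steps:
N(S, y) = y*(-30 + 6*y) (N(S, y) = ((y - 5)*6)*y = ((-5 + y)*6)*y = (-30 + 6*y)*y = y*(-30 + 6*y))
k(P, C) = 4 + C + P
l(a) = 148 + a (l(a) = 4 + a + 6*(-3)*(-5 - 3) = 4 + a + 6*(-3)*(-8) = 4 + a + 144 = 148 + a)
q(O) = 148 + O
(q(-1) - 47)*85 = ((148 - 1) - 47)*85 = (147 - 47)*85 = 100*85 = 8500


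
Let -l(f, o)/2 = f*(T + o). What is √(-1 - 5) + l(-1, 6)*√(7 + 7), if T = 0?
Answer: 12*√14 + I*√6 ≈ 44.9 + 2.4495*I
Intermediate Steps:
l(f, o) = -2*f*o (l(f, o) = -2*f*(0 + o) = -2*f*o)
√(-1 - 5) + l(-1, 6)*√(7 + 7) = √(-1 - 5) + (-2*(-1)*6)*√(7 + 7) = √(-6) + 12*√14 = I*√6 + 12*√14 = 12*√14 + I*√6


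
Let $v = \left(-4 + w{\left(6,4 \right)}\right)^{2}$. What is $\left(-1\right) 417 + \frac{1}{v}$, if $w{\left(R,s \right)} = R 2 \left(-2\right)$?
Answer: $- \frac{326927}{784} \approx -417.0$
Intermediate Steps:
$w{\left(R,s \right)} = - 4 R$ ($w{\left(R,s \right)} = 2 R \left(-2\right) = - 4 R$)
$v = 784$ ($v = \left(-4 - 24\right)^{2} = \left(-28\right)^{2} = 784$)
$\left(-1\right) 417 + \frac{1}{v} = \left(-1\right) 417 + \frac{1}{784} = -417 + \frac{1}{784} = - \frac{326927}{784}$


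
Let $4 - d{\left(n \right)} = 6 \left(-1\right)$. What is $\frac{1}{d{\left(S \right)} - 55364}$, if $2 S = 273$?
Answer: $- \frac{1}{55354} \approx -1.8066 \cdot 10^{-5}$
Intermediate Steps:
$S = \frac{273}{2}$ ($S = \frac{1}{2} \cdot 273 = \frac{273}{2} \approx 136.5$)
$d{\left(n \right)} = 10$ ($d{\left(n \right)} = 4 - 6 \left(-1\right) = 4 - -6 = 4 + 6 = 10$)
$\frac{1}{d{\left(S \right)} - 55364} = \frac{1}{10 - 55364} = \frac{1}{-55354} = - \frac{1}{55354}$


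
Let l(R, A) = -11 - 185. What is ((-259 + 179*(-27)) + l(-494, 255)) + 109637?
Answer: 104349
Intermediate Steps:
l(R, A) = -196
((-259 + 179*(-27)) + l(-494, 255)) + 109637 = ((-259 + 179*(-27)) - 196) + 109637 = ((-259 - 4833) - 196) + 109637 = (-5092 - 196) + 109637 = -5288 + 109637 = 104349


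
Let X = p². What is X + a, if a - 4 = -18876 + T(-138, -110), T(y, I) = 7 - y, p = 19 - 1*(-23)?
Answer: -16963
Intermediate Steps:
p = 42 (p = 19 + 23 = 42)
X = 1764 (X = 42² = 1764)
a = -18727 (a = 4 + (-18876 + (7 - 1*(-138))) = 4 + (-18876 + (7 + 138)) = 4 + (-18876 + 145) = 4 - 18731 = -18727)
X + a = 1764 - 18727 = -16963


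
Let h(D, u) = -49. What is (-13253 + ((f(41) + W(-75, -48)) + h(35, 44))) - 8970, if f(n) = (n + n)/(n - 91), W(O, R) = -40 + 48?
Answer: -556641/25 ≈ -22266.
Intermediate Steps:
W(O, R) = 8
f(n) = 2*n/(-91 + n) (f(n) = (2*n)/(-91 + n) = 2*n/(-91 + n))
(-13253 + ((f(41) + W(-75, -48)) + h(35, 44))) - 8970 = (-13253 + ((2*41/(-91 + 41) + 8) - 49)) - 8970 = (-13253 + ((2*41/(-50) + 8) - 49)) - 8970 = (-13253 + ((2*41*(-1/50) + 8) - 49)) - 8970 = (-13253 + ((-41/25 + 8) - 49)) - 8970 = (-13253 + (159/25 - 49)) - 8970 = (-13253 - 1066/25) - 8970 = -332391/25 - 8970 = -556641/25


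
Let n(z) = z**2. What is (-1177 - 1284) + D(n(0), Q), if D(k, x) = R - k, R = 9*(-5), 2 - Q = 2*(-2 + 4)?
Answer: -2506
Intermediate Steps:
Q = -2 (Q = 2 - 2*(-2 + 4) = 2 - 2*2 = 2 - 1*4 = 2 - 4 = -2)
R = -45
D(k, x) = -45 - k
(-1177 - 1284) + D(n(0), Q) = (-1177 - 1284) + (-45 - 1*0**2) = -2461 + (-45 - 1*0) = -2461 + (-45 + 0) = -2461 - 45 = -2506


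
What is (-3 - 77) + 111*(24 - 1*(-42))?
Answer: 7246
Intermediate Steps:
(-3 - 77) + 111*(24 - 1*(-42)) = -80 + 111*(24 + 42) = -80 + 111*66 = -80 + 7326 = 7246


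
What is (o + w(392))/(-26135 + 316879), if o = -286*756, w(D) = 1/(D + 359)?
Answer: -162378215/218348744 ≈ -0.74366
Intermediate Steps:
w(D) = 1/(359 + D)
o = -216216
(o + w(392))/(-26135 + 316879) = (-216216 + 1/(359 + 392))/(-26135 + 316879) = (-216216 + 1/751)/290744 = (-216216 + 1/751)*(1/290744) = -162378215/751*1/290744 = -162378215/218348744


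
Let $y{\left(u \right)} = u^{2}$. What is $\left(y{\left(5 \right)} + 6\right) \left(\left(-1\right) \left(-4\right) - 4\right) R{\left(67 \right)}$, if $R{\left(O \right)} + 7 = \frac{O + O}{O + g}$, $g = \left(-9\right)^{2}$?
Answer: $0$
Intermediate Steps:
$g = 81$
$R{\left(O \right)} = -7 + \frac{2 O}{81 + O}$ ($R{\left(O \right)} = -7 + \frac{O + O}{O + 81} = -7 + \frac{2 O}{81 + O}$)
$\left(y{\left(5 \right)} + 6\right) \left(\left(-1\right) \left(-4\right) - 4\right) R{\left(67 \right)} = \left(5^{2} + 6\right) \left(\left(-1\right) \left(-4\right) - 4\right) \frac{-567 - 335}{81 + 67} = \left(25 + 6\right) \left(4 - 4\right) \frac{-567 - 335}{148} = 31 \cdot 0 \cdot \frac{1}{148} \left(-902\right) = 0 \left(- \frac{451}{74}\right) = 0$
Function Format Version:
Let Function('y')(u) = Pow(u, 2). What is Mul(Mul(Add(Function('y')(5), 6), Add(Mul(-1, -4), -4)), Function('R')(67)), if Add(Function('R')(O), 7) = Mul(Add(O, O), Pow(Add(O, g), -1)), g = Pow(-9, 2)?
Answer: 0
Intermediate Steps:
g = 81
Function('R')(O) = Add(-7, Mul(2, O, Pow(Add(81, O), -1))) (Function('R')(O) = Add(-7, Mul(Add(O, O), Pow(Add(O, 81), -1))) = Add(-7, Mul(Mul(2, O), Pow(Add(81, O), -1))) = Add(-7, Mul(2, O, Pow(Add(81, O), -1))))
Mul(Mul(Add(Function('y')(5), 6), Add(Mul(-1, -4), -4)), Function('R')(67)) = Mul(Mul(Add(Pow(5, 2), 6), Add(Mul(-1, -4), -4)), Mul(Pow(Add(81, 67), -1), Add(-567, Mul(-5, 67)))) = Mul(Mul(Add(25, 6), Add(4, -4)), Mul(Pow(148, -1), Add(-567, -335))) = Mul(Mul(31, 0), Mul(Rational(1, 148), -902)) = Mul(0, Rational(-451, 74)) = 0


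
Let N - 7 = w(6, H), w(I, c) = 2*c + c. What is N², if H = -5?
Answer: 64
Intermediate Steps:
w(I, c) = 3*c
N = -8 (N = 7 + 3*(-5) = 7 - 15 = -8)
N² = (-8)² = 64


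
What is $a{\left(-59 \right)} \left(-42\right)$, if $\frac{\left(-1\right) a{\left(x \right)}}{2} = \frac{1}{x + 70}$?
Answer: $\frac{84}{11} \approx 7.6364$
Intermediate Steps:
$a{\left(x \right)} = - \frac{2}{70 + x}$ ($a{\left(x \right)} = - \frac{2}{x + 70} = - \frac{2}{70 + x}$)
$a{\left(-59 \right)} \left(-42\right) = - \frac{2}{70 - 59} \left(-42\right) = - \frac{2}{11} \left(-42\right) = \left(-2\right) \frac{1}{11} \left(-42\right) = \left(- \frac{2}{11}\right) \left(-42\right) = \frac{84}{11}$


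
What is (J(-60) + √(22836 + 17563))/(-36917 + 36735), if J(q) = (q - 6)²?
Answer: -2178/91 - √40399/182 ≈ -25.038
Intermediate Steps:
J(q) = (-6 + q)²
(J(-60) + √(22836 + 17563))/(-36917 + 36735) = ((-6 - 60)² + √(22836 + 17563))/(-36917 + 36735) = ((-66)² + √40399)/(-182) = (4356 + √40399)*(-1/182) = -2178/91 - √40399/182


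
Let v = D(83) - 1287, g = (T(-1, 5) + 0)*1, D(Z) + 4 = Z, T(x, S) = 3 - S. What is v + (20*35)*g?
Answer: -2608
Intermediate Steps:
D(Z) = -4 + Z
g = -2 (g = ((3 - 1*5) + 0)*1 = ((3 - 5) + 0)*1 = (-2 + 0)*1 = -2*1 = -2)
v = -1208 (v = (-4 + 83) - 1287 = 79 - 1287 = -1208)
v + (20*35)*g = -1208 + (20*35)*(-2) = -1208 + 700*(-2) = -1208 - 1400 = -2608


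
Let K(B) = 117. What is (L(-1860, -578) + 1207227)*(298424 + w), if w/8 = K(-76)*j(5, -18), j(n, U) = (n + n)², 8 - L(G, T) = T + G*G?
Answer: -882754546888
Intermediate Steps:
L(G, T) = 8 - T - G² (L(G, T) = 8 - (T + G*G) = 8 - (T + G²) = 8 + (-T - G²) = 8 - T - G²)
j(n, U) = 4*n² (j(n, U) = (2*n)² = 4*n²)
w = 93600 (w = 8*(117*(4*5²)) = 8*(117*(4*25)) = 8*(117*100) = 8*11700 = 93600)
(L(-1860, -578) + 1207227)*(298424 + w) = ((8 - 1*(-578) - 1*(-1860)²) + 1207227)*(298424 + 93600) = ((8 + 578 - 1*3459600) + 1207227)*392024 = ((8 + 578 - 3459600) + 1207227)*392024 = (-3459014 + 1207227)*392024 = -2251787*392024 = -882754546888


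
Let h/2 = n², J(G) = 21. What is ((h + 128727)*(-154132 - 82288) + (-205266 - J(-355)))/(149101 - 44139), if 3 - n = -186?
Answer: -47324160267/104962 ≈ -4.5087e+5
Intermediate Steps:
n = 189 (n = 3 - 1*(-186) = 3 + 186 = 189)
h = 71442 (h = 2*189² = 2*35721 = 71442)
((h + 128727)*(-154132 - 82288) + (-205266 - J(-355)))/(149101 - 44139) = ((71442 + 128727)*(-154132 - 82288) + (-205266 - 1*21))/(149101 - 44139) = (200169*(-236420) + (-205266 - 21))/104962 = (-47323954980 - 205287)*(1/104962) = -47324160267*1/104962 = -47324160267/104962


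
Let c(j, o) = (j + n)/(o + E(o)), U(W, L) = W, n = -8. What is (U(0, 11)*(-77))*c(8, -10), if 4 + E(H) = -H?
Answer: 0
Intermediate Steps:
E(H) = -4 - H
c(j, o) = 2 - j/4 (c(j, o) = (j - 8)/(o + (-4 - o)) = (-8 + j)/(-4) = (-8 + j)*(-¼) = 2 - j/4)
(U(0, 11)*(-77))*c(8, -10) = (0*(-77))*(2 - ¼*8) = 0*(2 - 2) = 0*0 = 0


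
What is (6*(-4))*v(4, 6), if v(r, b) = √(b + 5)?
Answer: -24*√11 ≈ -79.599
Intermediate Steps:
v(r, b) = √(5 + b)
(6*(-4))*v(4, 6) = (6*(-4))*√(5 + 6) = -24*√11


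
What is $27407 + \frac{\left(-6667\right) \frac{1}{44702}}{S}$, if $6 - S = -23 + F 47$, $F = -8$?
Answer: $\frac{496184817503}{18104310} \approx 27407.0$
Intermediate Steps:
$S = 405$ ($S = 6 - \left(-23 - 376\right) = 6 - -399 = 6 + 399 = 405$)
$27407 + \frac{\left(-6667\right) \frac{1}{44702}}{S} = 27407 + \frac{\left(-6667\right) \frac{1}{44702}}{405} = 27407 + \left(-6667\right) \frac{1}{44702} \cdot \frac{1}{405} = 27407 - \frac{6667}{18104310} = \frac{496184817503}{18104310}$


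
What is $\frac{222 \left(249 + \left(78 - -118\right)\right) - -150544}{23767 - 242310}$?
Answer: $- \frac{249334}{218543} \approx -1.1409$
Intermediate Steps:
$\frac{222 \left(249 + \left(78 - -118\right)\right) - -150544}{23767 - 242310} = \frac{222 \left(249 + \left(78 + 118\right)\right) + 150544}{-218543} = \left(222 \left(249 + 196\right) + 150544\right) \left(- \frac{1}{218543}\right) = \left(222 \cdot 445 + 150544\right) \left(- \frac{1}{218543}\right) = \left(98790 + 150544\right) \left(- \frac{1}{218543}\right) = 249334 \left(- \frac{1}{218543}\right) = - \frac{249334}{218543}$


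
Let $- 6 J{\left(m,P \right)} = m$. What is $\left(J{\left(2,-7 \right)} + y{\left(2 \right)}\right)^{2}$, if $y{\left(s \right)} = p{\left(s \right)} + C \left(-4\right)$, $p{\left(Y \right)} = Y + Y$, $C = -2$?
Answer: $\frac{1225}{9} \approx 136.11$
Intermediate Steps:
$J{\left(m,P \right)} = - \frac{m}{6}$
$p{\left(Y \right)} = 2 Y$
$y{\left(s \right)} = 8 + 2 s$ ($y{\left(s \right)} = 2 s - -8 = 2 s + 8 = 8 + 2 s$)
$\left(J{\left(2,-7 \right)} + y{\left(2 \right)}\right)^{2} = \left(\left(- \frac{1}{6}\right) 2 + \left(8 + 2 \cdot 2\right)\right)^{2} = \left(- \frac{1}{3} + \left(8 + 4\right)\right)^{2} = \left(- \frac{1}{3} + 12\right)^{2} = \left(\frac{35}{3}\right)^{2} = \frac{1225}{9}$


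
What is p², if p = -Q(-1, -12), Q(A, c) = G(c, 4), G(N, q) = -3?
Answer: 9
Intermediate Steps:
Q(A, c) = -3
p = 3 (p = -1*(-3) = 3)
p² = 3² = 9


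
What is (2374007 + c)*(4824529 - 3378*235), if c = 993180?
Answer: 13572117273713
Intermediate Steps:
(2374007 + c)*(4824529 - 3378*235) = (2374007 + 993180)*(4824529 - 3378*235) = 3367187*(4824529 - 793830) = 3367187*4030699 = 13572117273713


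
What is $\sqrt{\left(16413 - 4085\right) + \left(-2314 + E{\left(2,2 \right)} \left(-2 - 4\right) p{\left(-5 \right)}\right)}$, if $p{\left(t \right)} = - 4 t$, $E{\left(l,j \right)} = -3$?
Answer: $\sqrt{10374} \approx 101.85$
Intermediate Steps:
$\sqrt{\left(16413 - 4085\right) + \left(-2314 + E{\left(2,2 \right)} \left(-2 - 4\right) p{\left(-5 \right)}\right)} = \sqrt{\left(16413 - 4085\right) - \left(2314 + 3 \left(-2 - 4\right) \left(\left(-4\right) \left(-5\right)\right)\right)} = \sqrt{\left(16413 - 4085\right) - \left(2314 + 3 \left(\left(-6\right) 20\right)\right)} = \sqrt{12328 - 1954} = \sqrt{10374}$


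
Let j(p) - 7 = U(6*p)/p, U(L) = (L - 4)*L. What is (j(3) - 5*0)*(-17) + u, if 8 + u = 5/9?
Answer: -13990/9 ≈ -1554.4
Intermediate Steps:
U(L) = L*(-4 + L) (U(L) = (-4 + L)*L = L*(-4 + L))
j(p) = -17 + 36*p (j(p) = 7 + ((6*p)*(-4 + 6*p))/p = 7 + (6*p*(-4 + 6*p))/p = 7 + (-24 + 36*p) = -17 + 36*p)
u = -67/9 (u = -8 + 5/9 = -67/9 ≈ -7.4444)
(j(3) - 5*0)*(-17) + u = ((-17 + 36*3) - 5*0)*(-17) - 67/9 = ((-17 + 108) + 0)*(-17) - 67/9 = (91 + 0)*(-17) - 67/9 = 91*(-17) - 67/9 = -1547 - 67/9 = -13990/9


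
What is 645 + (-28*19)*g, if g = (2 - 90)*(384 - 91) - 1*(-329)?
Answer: 13542705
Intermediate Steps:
g = -25455 (g = -88*293 + 329 = -25784 + 329 = -25455)
645 + (-28*19)*g = 645 - 28*19*(-25455) = 645 - 532*(-25455) = 645 + 13542060 = 13542705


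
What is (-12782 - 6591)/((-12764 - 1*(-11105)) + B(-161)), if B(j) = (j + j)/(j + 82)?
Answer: 1530467/130739 ≈ 11.706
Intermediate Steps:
B(j) = 2*j/(82 + j) (B(j) = (2*j)/(82 + j) = 2*j/(82 + j))
(-12782 - 6591)/((-12764 - 1*(-11105)) + B(-161)) = (-12782 - 6591)/((-12764 - 1*(-11105)) + 2*(-161)/(82 - 161)) = -19373/((-12764 + 11105) + 2*(-161)/(-79)) = -19373/(-1659 + 2*(-161)*(-1/79)) = -19373/(-1659 + 322/79) = -19373/(-130739/79) = -19373*(-79/130739) = 1530467/130739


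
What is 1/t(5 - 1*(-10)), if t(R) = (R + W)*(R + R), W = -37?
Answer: -1/660 ≈ -0.0015152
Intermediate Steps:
t(R) = 2*R*(-37 + R) (t(R) = (R - 37)*(R + R) = (-37 + R)*(2*R) = 2*R*(-37 + R))
1/t(5 - 1*(-10)) = 1/(2*(5 - 1*(-10))*(-37 + (5 - 1*(-10)))) = 1/(2*(5 + 10)*(-37 + (5 + 10))) = 1/(2*15*(-37 + 15)) = 1/(2*15*(-22)) = 1/(-660) = -1/660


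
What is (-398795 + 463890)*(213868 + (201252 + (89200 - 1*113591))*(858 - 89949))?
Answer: -1025669984795885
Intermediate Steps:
(-398795 + 463890)*(213868 + (201252 + (89200 - 1*113591))*(858 - 89949)) = 65095*(213868 + (201252 + (89200 - 113591))*(-89091)) = 65095*(213868 + (201252 - 24391)*(-89091)) = 65095*(213868 + 176861*(-89091)) = 65095*(213868 - 15756723351) = 65095*(-15756509483) = -1025669984795885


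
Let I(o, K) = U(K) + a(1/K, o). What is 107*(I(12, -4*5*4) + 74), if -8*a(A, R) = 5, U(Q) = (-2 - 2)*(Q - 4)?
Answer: 350425/8 ≈ 43803.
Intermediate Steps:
U(Q) = 16 - 4*Q (U(Q) = -4*(-4 + Q) = 16 - 4*Q)
a(A, R) = -5/8 (a(A, R) = -1/8*5 = -5/8)
I(o, K) = 123/8 - 4*K (I(o, K) = (16 - 4*K) - 5/8 = 123/8 - 4*K)
107*(I(12, -4*5*4) + 74) = 107*((123/8 - 4*(-4*5)*4) + 74) = 107*((123/8 - (-80)*4) + 74) = 107*((123/8 - 4*(-80)) + 74) = 107*((123/8 + 320) + 74) = 107*(2683/8 + 74) = 107*(3275/8) = 350425/8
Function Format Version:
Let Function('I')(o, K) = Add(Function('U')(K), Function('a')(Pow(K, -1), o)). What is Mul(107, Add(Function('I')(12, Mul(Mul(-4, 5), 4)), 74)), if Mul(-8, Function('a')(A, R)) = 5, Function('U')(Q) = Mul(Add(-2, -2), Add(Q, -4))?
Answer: Rational(350425, 8) ≈ 43803.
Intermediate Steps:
Function('U')(Q) = Add(16, Mul(-4, Q)) (Function('U')(Q) = Mul(-4, Add(-4, Q)) = Add(16, Mul(-4, Q)))
Function('a')(A, R) = Rational(-5, 8) (Function('a')(A, R) = Mul(Rational(-1, 8), 5) = Rational(-5, 8))
Function('I')(o, K) = Add(Rational(123, 8), Mul(-4, K)) (Function('I')(o, K) = Add(Add(16, Mul(-4, K)), Rational(-5, 8)) = Add(Rational(123, 8), Mul(-4, K)))
Mul(107, Add(Function('I')(12, Mul(Mul(-4, 5), 4)), 74)) = Mul(107, Add(Add(Rational(123, 8), Mul(-4, Mul(Mul(-4, 5), 4))), 74)) = Mul(107, Add(Add(Rational(123, 8), Mul(-4, Mul(-20, 4))), 74)) = Mul(107, Add(Add(Rational(123, 8), Mul(-4, -80)), 74)) = Mul(107, Add(Add(Rational(123, 8), 320), 74)) = Mul(107, Add(Rational(2683, 8), 74)) = Mul(107, Rational(3275, 8)) = Rational(350425, 8)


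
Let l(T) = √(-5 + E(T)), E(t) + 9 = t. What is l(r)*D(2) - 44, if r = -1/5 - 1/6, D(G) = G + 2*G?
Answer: -44 + I*√12930/5 ≈ -44.0 + 22.742*I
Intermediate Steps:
D(G) = 3*G
E(t) = -9 + t
r = -11/30 (r = -1*⅕ - 1*⅙ = -⅕ - ⅙ = -11/30 ≈ -0.36667)
l(T) = √(-14 + T) (l(T) = √(-5 + (-9 + T)) = √(-14 + T))
l(r)*D(2) - 44 = √(-14 - 11/30)*(3*2) - 44 = √(-431/30)*6 - 44 = (I*√12930/30)*6 - 44 = I*√12930/5 - 44 = -44 + I*√12930/5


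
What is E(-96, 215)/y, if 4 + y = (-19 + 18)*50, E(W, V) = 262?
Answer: -131/27 ≈ -4.8519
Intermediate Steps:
y = -54 (y = -4 + (-19 + 18)*50 = -4 - 1*50 = -4 - 50 = -54)
E(-96, 215)/y = 262/(-54) = 262*(-1/54) = -131/27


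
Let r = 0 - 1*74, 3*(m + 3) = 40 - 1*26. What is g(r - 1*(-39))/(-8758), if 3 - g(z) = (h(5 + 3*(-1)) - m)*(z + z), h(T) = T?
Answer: -79/26274 ≈ -0.0030068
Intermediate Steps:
m = 5/3 (m = -3 + (40 - 1*26)/3 = -3 + (40 - 26)/3 = -3 + (1/3)*14 = -3 + 14/3 = 5/3 ≈ 1.6667)
r = -74 (r = 0 - 74 = -74)
g(z) = 3 - 2*z/3 (g(z) = 3 - ((5 + 3*(-1)) - 1*5/3)*(z + z) = 3 - ((5 - 3) - 5/3)*2*z = 3 - (2 - 5/3)*2*z = 3 - 2*z/3)
g(r - 1*(-39))/(-8758) = (3 - 2*(-74 - 1*(-39))/3)/(-8758) = (3 - 2*(-74 + 39)/3)*(-1/8758) = (3 - 2/3*(-35))*(-1/8758) = (3 + 70/3)*(-1/8758) = (79/3)*(-1/8758) = -79/26274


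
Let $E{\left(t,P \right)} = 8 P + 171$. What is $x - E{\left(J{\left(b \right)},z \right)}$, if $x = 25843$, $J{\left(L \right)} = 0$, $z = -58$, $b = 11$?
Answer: $26136$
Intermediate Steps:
$E{\left(t,P \right)} = 171 + 8 P$
$x - E{\left(J{\left(b \right)},z \right)} = 25843 - \left(171 + 8 \left(-58\right)\right) = 25843 - \left(171 - 464\right) = 25843 - -293 = 25843 + 293 = 26136$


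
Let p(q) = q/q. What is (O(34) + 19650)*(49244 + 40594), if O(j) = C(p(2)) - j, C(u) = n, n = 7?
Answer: 1762891074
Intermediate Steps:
p(q) = 1
C(u) = 7
O(j) = 7 - j
(O(34) + 19650)*(49244 + 40594) = ((7 - 1*34) + 19650)*(49244 + 40594) = ((7 - 34) + 19650)*89838 = (-27 + 19650)*89838 = 19623*89838 = 1762891074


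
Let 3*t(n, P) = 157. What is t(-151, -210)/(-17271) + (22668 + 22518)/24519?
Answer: 779124245/423467649 ≈ 1.8399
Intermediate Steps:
t(n, P) = 157/3 (t(n, P) = (1/3)*157 = 157/3)
t(-151, -210)/(-17271) + (22668 + 22518)/24519 = (157/3)/(-17271) + (22668 + 22518)/24519 = (157/3)*(-1/17271) + 45186*(1/24519) = -157/51813 + 15062/8173 = 779124245/423467649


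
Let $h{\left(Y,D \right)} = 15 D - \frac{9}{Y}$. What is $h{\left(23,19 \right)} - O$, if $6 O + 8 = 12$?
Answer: $\frac{19592}{69} \approx 283.94$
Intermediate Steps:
$O = \frac{2}{3}$ ($O = - \frac{4}{3} + \frac{1}{6} \cdot 12 = - \frac{4}{3} + 2 = \frac{2}{3} \approx 0.66667$)
$h{\left(Y,D \right)} = - \frac{9}{Y} + 15 D$
$h{\left(23,19 \right)} - O = \left(- \frac{9}{23} + 15 \cdot 19\right) - \frac{2}{3} = \left(\left(-9\right) \frac{1}{23} + 285\right) - \frac{2}{3} = \left(- \frac{9}{23} + 285\right) - \frac{2}{3} = \frac{6546}{23} - \frac{2}{3} = \frac{19592}{69}$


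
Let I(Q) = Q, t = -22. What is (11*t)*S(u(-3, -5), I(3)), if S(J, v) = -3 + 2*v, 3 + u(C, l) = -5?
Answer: -726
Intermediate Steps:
u(C, l) = -8 (u(C, l) = -3 - 5 = -8)
(11*t)*S(u(-3, -5), I(3)) = (11*(-22))*(-3 + 2*3) = -242*(-3 + 6) = -242*3 = -726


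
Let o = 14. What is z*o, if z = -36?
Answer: -504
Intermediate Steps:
z*o = -36*14 = -504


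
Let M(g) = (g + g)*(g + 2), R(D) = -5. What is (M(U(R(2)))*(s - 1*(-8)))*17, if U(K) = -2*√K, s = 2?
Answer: -6800 - 1360*I*√5 ≈ -6800.0 - 3041.1*I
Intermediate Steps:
M(g) = 2*g*(2 + g) (M(g) = (2*g)*(2 + g) = 2*g*(2 + g))
(M(U(R(2)))*(s - 1*(-8)))*17 = ((2*(-2*I*√5)*(2 - 2*I*√5))*(2 - 1*(-8)))*17 = ((2*(-2*I*√5)*(2 - 2*I*√5))*(2 + 8))*17 = ((2*(-2*I*√5)*(2 - 2*I*√5))*10)*17 = (-4*I*√5*(2 - 2*I*√5)*10)*17 = -40*I*√5*(2 - 2*I*√5)*17 = -680*I*√5*(2 - 2*I*√5)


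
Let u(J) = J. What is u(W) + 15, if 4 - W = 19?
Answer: 0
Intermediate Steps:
W = -15 (W = 4 - 1*19 = 4 - 19 = -15)
u(W) + 15 = -15 + 15 = 0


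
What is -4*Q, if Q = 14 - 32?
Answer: 72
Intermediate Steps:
Q = -18
-4*Q = -4*(-18) = 72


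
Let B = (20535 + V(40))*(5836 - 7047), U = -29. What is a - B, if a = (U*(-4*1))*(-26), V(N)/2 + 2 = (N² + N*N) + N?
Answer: 32707305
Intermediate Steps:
V(N) = -4 + 2*N + 4*N² (V(N) = -4 + 2*((N² + N*N) + N) = -4 + 2*((N² + N²) + N) = -4 + 2*(2*N² + N) = -4 + 2*(N + 2*N²) = -4 + (2*N + 4*N²) = -4 + 2*N + 4*N²)
a = -3016 (a = -(-116)*(-26) = -29*(-4)*(-26) = 116*(-26) = -3016)
B = -32710321 (B = (20535 + (-4 + 2*40 + 4*40²))*(5836 - 7047) = (20535 + (-4 + 80 + 4*1600))*(-1211) = (20535 + (-4 + 80 + 6400))*(-1211) = (20535 + 6476)*(-1211) = 27011*(-1211) = -32710321)
a - B = -3016 - 1*(-32710321) = -3016 + 32710321 = 32707305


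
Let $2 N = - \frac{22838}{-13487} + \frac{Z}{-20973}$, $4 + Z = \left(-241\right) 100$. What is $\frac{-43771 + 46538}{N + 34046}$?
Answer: $\frac{782681508717}{9630750661157} \approx 0.081269$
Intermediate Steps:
$Z = -24104$ ($Z = -4 - 24100 = -24104$)
$N = \frac{402036011}{282862851}$ ($N = \frac{- \frac{22838}{-13487} - \frac{24104}{-20973}}{2} = \frac{\left(-22838\right) \left(- \frac{1}{13487}\right) - - \frac{24104}{20973}}{2} = \frac{\frac{22838}{13487} + \frac{24104}{20973}}{2} = \frac{1}{2} \cdot \frac{804072022}{282862851} = \frac{402036011}{282862851} \approx 1.4213$)
$\frac{-43771 + 46538}{N + 34046} = \frac{-43771 + 46538}{\frac{402036011}{282862851} + 34046} = \frac{2767}{\frac{9630750661157}{282862851}} = 2767 \cdot \frac{282862851}{9630750661157} = \frac{782681508717}{9630750661157}$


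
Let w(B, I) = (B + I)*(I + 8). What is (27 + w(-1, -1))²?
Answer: 169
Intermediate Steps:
w(B, I) = (8 + I)*(B + I) (w(B, I) = (B + I)*(8 + I) = (8 + I)*(B + I))
(27 + w(-1, -1))² = (27 + ((-1)² + 8*(-1) + 8*(-1) - 1*(-1)))² = (27 + (1 - 8 - 8 + 1))² = (27 - 14)² = 13² = 169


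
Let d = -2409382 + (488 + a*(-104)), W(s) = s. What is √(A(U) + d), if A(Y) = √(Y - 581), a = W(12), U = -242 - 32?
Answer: √(-2410142 + 3*I*√95) ≈ 0.009 + 1552.5*I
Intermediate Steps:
U = -274
a = 12
A(Y) = √(-581 + Y)
d = -2410142 (d = -2409382 + (488 + 12*(-104)) = -2409382 + (488 - 1248) = -2409382 - 760 = -2410142)
√(A(U) + d) = √(√(-581 - 274) - 2410142) = √(√(-855) - 2410142) = √(3*I*√95 - 2410142) = √(-2410142 + 3*I*√95)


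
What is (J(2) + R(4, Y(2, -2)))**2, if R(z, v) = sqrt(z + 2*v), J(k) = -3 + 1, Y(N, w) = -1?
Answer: (2 - sqrt(2))**2 ≈ 0.34315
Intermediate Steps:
J(k) = -2
(J(2) + R(4, Y(2, -2)))**2 = (-2 + sqrt(4 + 2*(-1)))**2 = (-2 + sqrt(4 - 2))**2 = (-2 + sqrt(2))**2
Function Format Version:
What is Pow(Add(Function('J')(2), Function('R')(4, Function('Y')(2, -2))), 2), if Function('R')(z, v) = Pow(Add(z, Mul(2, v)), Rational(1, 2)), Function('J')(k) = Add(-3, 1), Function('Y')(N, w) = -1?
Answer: Pow(Add(2, Mul(-1, Pow(2, Rational(1, 2)))), 2) ≈ 0.34315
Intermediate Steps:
Function('J')(k) = -2
Pow(Add(Function('J')(2), Function('R')(4, Function('Y')(2, -2))), 2) = Pow(Add(-2, Pow(Add(4, Mul(2, -1)), Rational(1, 2))), 2) = Pow(Add(-2, Pow(Add(4, -2), Rational(1, 2))), 2) = Pow(Add(-2, Pow(2, Rational(1, 2))), 2)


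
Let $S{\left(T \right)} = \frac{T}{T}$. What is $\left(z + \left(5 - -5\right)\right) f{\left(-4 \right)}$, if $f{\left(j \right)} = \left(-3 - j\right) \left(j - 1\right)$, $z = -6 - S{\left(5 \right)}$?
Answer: $-15$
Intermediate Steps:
$S{\left(T \right)} = 1$
$z = -7$ ($z = -6 - 1 = -7$)
$f{\left(j \right)} = \left(-1 + j\right) \left(-3 - j\right)$ ($f{\left(j \right)} = \left(-3 - j\right) \left(-1 + j\right) = \left(-1 + j\right) \left(-3 - j\right)$)
$\left(z + \left(5 - -5\right)\right) f{\left(-4 \right)} = \left(-7 + \left(5 - -5\right)\right) \left(3 - \left(-4\right)^{2} - -8\right) = \left(-7 + \left(5 + 5\right)\right) \left(3 - 16 + 8\right) = \left(-7 + 10\right) \left(3 - 16 + 8\right) = 3 \left(-5\right) = -15$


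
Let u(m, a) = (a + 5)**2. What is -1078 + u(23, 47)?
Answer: 1626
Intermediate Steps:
u(m, a) = (5 + a)**2
-1078 + u(23, 47) = -1078 + (5 + 47)**2 = -1078 + 52**2 = -1078 + 2704 = 1626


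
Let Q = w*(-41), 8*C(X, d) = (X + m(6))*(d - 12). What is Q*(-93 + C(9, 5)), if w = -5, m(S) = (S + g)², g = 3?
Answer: -140835/4 ≈ -35209.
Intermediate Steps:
m(S) = (3 + S)² (m(S) = (S + 3)² = (3 + S)²)
C(X, d) = (-12 + d)*(81 + X)/8 (C(X, d) = ((X + (3 + 6)²)*(d - 12))/8 = ((X + 9²)*(-12 + d))/8 = ((X + 81)*(-12 + d))/8 = ((81 + X)*(-12 + d))/8 = ((-12 + d)*(81 + X))/8 = (-12 + d)*(81 + X)/8)
Q = 205 (Q = -5*(-41) = 205)
Q*(-93 + C(9, 5)) = 205*(-93 + (-243/2 - 3/2*9 + (81/8)*5 + (⅛)*9*5)) = 205*(-93 + (-243/2 - 27/2 + 405/8 + 45/8)) = 205*(-93 - 315/4) = 205*(-687/4) = -140835/4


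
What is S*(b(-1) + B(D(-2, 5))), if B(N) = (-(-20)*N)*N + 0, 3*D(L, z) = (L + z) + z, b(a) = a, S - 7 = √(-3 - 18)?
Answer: 8897/9 + 1271*I*√21/9 ≈ 988.56 + 647.16*I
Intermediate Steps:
S = 7 + I*√21 (S = 7 + √(-3 - 18) = 7 + √(-21) = 7 + I*√21 ≈ 7.0 + 4.5826*I)
D(L, z) = L/3 + 2*z/3 (D(L, z) = ((L + z) + z)/3 = (L + 2*z)/3 = L/3 + 2*z/3)
B(N) = 20*N² (B(N) = (20*N)*N + 0 = 20*N² + 0 = 20*N²)
S*(b(-1) + B(D(-2, 5))) = (7 + I*√21)*(-1 + 20*((⅓)*(-2) + (⅔)*5)²) = (7 + I*√21)*(-1 + 20*(-⅔ + 10/3)²) = (7 + I*√21)*(-1 + 20*(8/3)²) = (7 + I*√21)*(-1 + 20*(64/9)) = (7 + I*√21)*(-1 + 1280/9) = (7 + I*√21)*(1271/9) = 8897/9 + 1271*I*√21/9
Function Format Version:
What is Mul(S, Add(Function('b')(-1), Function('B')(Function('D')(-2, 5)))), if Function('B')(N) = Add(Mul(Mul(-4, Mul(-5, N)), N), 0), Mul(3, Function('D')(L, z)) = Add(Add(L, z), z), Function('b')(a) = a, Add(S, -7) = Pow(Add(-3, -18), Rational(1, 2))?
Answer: Add(Rational(8897, 9), Mul(Rational(1271, 9), I, Pow(21, Rational(1, 2)))) ≈ Add(988.56, Mul(647.16, I))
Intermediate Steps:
S = Add(7, Mul(I, Pow(21, Rational(1, 2)))) (S = Add(7, Pow(Add(-3, -18), Rational(1, 2))) = Add(7, Pow(-21, Rational(1, 2))) = Add(7, Mul(I, Pow(21, Rational(1, 2)))) ≈ Add(7.0000, Mul(4.5826, I)))
Function('D')(L, z) = Add(Mul(Rational(1, 3), L), Mul(Rational(2, 3), z)) (Function('D')(L, z) = Mul(Rational(1, 3), Add(Add(L, z), z)) = Mul(Rational(1, 3), Add(L, Mul(2, z))) = Add(Mul(Rational(1, 3), L), Mul(Rational(2, 3), z)))
Function('B')(N) = Mul(20, Pow(N, 2)) (Function('B')(N) = Add(Mul(Mul(20, N), N), 0) = Add(Mul(20, Pow(N, 2)), 0) = Mul(20, Pow(N, 2)))
Mul(S, Add(Function('b')(-1), Function('B')(Function('D')(-2, 5)))) = Mul(Add(7, Mul(I, Pow(21, Rational(1, 2)))), Add(-1, Mul(20, Pow(Add(Mul(Rational(1, 3), -2), Mul(Rational(2, 3), 5)), 2)))) = Mul(Add(7, Mul(I, Pow(21, Rational(1, 2)))), Add(-1, Mul(20, Pow(Add(Rational(-2, 3), Rational(10, 3)), 2)))) = Mul(Add(7, Mul(I, Pow(21, Rational(1, 2)))), Add(-1, Mul(20, Pow(Rational(8, 3), 2)))) = Mul(Add(7, Mul(I, Pow(21, Rational(1, 2)))), Add(-1, Mul(20, Rational(64, 9)))) = Mul(Add(7, Mul(I, Pow(21, Rational(1, 2)))), Add(-1, Rational(1280, 9))) = Mul(Add(7, Mul(I, Pow(21, Rational(1, 2)))), Rational(1271, 9)) = Add(Rational(8897, 9), Mul(Rational(1271, 9), I, Pow(21, Rational(1, 2))))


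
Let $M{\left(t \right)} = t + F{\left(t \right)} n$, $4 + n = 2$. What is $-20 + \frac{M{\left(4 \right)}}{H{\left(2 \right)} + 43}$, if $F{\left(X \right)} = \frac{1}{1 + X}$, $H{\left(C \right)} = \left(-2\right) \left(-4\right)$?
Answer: $- \frac{1694}{85} \approx -19.929$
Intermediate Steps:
$H{\left(C \right)} = 8$
$n = -2$ ($n = -4 + 2 = -2$)
$M{\left(t \right)} = t - \frac{2}{1 + t}$ ($M{\left(t \right)} = t + \frac{1}{1 + t} \left(-2\right) = t - \frac{2}{1 + t}$)
$-20 + \frac{M{\left(4 \right)}}{H{\left(2 \right)} + 43} = -20 + \frac{\frac{1}{1 + 4} \left(-2 + 4 \left(1 + 4\right)\right)}{8 + 43} = -20 + \frac{\frac{1}{5} \left(-2 + 4 \cdot 5\right)}{51} = -20 + \frac{\frac{1}{5} \left(-2 + 20\right)}{51} = -20 + \frac{\frac{1}{5} \cdot 18}{51} = -20 + \frac{1}{51} \cdot \frac{18}{5} = -20 + \frac{6}{85} = - \frac{1694}{85}$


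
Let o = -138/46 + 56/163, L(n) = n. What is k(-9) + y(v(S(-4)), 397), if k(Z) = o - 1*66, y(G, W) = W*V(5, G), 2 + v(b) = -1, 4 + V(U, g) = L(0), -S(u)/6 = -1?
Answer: -270035/163 ≈ -1656.7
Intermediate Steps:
S(u) = 6 (S(u) = -6*(-1) = 6)
o = -433/163 (o = -138*1/46 + 56*(1/163) = -3 + 56/163 = -433/163 ≈ -2.6564)
V(U, g) = -4 (V(U, g) = -4 + 0 = -4)
v(b) = -3 (v(b) = -2 - 1 = -3)
y(G, W) = -4*W (y(G, W) = W*(-4) = -4*W)
k(Z) = -11191/163 (k(Z) = -433/163 - 1*66 = -433/163 - 66 = -11191/163)
k(-9) + y(v(S(-4)), 397) = -11191/163 - 4*397 = -11191/163 - 1588 = -270035/163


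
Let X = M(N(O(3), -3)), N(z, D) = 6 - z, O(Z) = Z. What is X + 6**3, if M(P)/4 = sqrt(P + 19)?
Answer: 216 + 4*sqrt(22) ≈ 234.76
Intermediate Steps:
M(P) = 4*sqrt(19 + P) (M(P) = 4*sqrt(P + 19) = 4*sqrt(19 + P))
X = 4*sqrt(22) (X = 4*sqrt(19 + (6 - 1*3)) = 4*sqrt(19 + (6 - 3)) = 4*sqrt(19 + 3) = 4*sqrt(22) ≈ 18.762)
X + 6**3 = 4*sqrt(22) + 6**3 = 4*sqrt(22) + 216 = 216 + 4*sqrt(22)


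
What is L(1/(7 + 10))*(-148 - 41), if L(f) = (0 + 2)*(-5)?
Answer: 1890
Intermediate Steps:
L(f) = -10 (L(f) = 2*(-5) = -10)
L(1/(7 + 10))*(-148 - 41) = -10*(-148 - 41) = -10*(-189) = 1890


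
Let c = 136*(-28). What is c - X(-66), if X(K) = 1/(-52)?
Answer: -198015/52 ≈ -3808.0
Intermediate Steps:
X(K) = -1/52
c = -3808
c - X(-66) = -3808 - 1*(-1/52) = -3808 + 1/52 = -198015/52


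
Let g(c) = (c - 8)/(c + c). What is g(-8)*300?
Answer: 300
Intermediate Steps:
g(c) = (-8 + c)/(2*c) (g(c) = (-8 + c)/((2*c)) = (-8 + c)*(1/(2*c)) = (-8 + c)/(2*c))
g(-8)*300 = ((½)*(-8 - 8)/(-8))*300 = ((½)*(-⅛)*(-16))*300 = 1*300 = 300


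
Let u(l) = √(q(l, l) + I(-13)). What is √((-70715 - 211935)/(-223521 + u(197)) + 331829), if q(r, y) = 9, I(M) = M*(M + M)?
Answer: √(74171032559 - 331829*√347)/√(223521 - √347) ≈ 576.05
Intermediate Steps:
I(M) = 2*M² (I(M) = M*(2*M) = 2*M²)
u(l) = √347 (u(l) = √(9 + 2*(-13)²) = √(9 + 2*169) = √(9 + 338) = √347)
√((-70715 - 211935)/(-223521 + u(197)) + 331829) = √((-70715 - 211935)/(-223521 + √347) + 331829) = √(-282650/(-223521 + √347) + 331829) = √(331829 - 282650/(-223521 + √347))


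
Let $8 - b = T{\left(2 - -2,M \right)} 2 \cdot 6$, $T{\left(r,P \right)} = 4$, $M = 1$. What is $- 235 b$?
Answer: $9400$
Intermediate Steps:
$b = -40$ ($b = 8 - 4 \cdot 2 \cdot 6 = 8 - 8 \cdot 6 = 8 - 48 = -40$)
$- 235 b = \left(-235\right) \left(-40\right) = 9400$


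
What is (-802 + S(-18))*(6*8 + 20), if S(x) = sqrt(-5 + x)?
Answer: -54536 + 68*I*sqrt(23) ≈ -54536.0 + 326.12*I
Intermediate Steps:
(-802 + S(-18))*(6*8 + 20) = (-802 + sqrt(-5 - 18))*(6*8 + 20) = (-802 + sqrt(-23))*(48 + 20) = (-802 + I*sqrt(23))*68 = -54536 + 68*I*sqrt(23)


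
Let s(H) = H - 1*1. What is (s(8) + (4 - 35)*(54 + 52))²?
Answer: 10751841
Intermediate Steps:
s(H) = -1 + H (s(H) = H - 1 = -1 + H)
(s(8) + (4 - 35)*(54 + 52))² = ((-1 + 8) + (4 - 35)*(54 + 52))² = (7 - 31*106)² = (7 - 3286)² = (-3279)² = 10751841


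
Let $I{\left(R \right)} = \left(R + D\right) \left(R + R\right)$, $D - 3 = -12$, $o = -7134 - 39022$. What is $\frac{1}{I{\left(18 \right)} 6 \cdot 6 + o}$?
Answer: $- \frac{1}{34492} \approx -2.8992 \cdot 10^{-5}$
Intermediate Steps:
$o = -46156$ ($o = -7134 - 39022 = -46156$)
$D = -9$ ($D = 3 - 12 = -9$)
$I{\left(R \right)} = 2 R \left(-9 + R\right)$ ($I{\left(R \right)} = \left(R - 9\right) \left(R + R\right) = \left(-9 + R\right) 2 R = 2 R \left(-9 + R\right)$)
$\frac{1}{I{\left(18 \right)} 6 \cdot 6 + o} = \frac{1}{2 \cdot 18 \left(-9 + 18\right) 6 \cdot 6 - 46156} = \frac{1}{2 \cdot 18 \cdot 9 \cdot 36 - 46156} = \frac{1}{324 \cdot 36 - 46156} = \frac{1}{11664 - 46156} = \frac{1}{-34492} = - \frac{1}{34492}$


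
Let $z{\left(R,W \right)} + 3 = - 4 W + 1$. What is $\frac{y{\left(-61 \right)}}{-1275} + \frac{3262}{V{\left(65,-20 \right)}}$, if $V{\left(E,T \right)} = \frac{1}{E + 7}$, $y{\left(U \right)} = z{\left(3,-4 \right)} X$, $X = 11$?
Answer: $\frac{299451446}{1275} \approx 2.3486 \cdot 10^{5}$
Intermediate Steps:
$z{\left(R,W \right)} = -2 - 4 W$ ($z{\left(R,W \right)} = -3 - \left(-1 + 4 W\right) = -2 - 4 W$)
$y{\left(U \right)} = 154$ ($y{\left(U \right)} = \left(-2 - -16\right) 11 = \left(-2 + 16\right) 11 = 14 \cdot 11 = 154$)
$V{\left(E,T \right)} = \frac{1}{7 + E}$
$\frac{y{\left(-61 \right)}}{-1275} + \frac{3262}{V{\left(65,-20 \right)}} = \frac{154}{-1275} + \frac{3262}{\frac{1}{7 + 65}} = 154 \left(- \frac{1}{1275}\right) + \frac{3262}{\frac{1}{72}} = - \frac{154}{1275} + 3262 \frac{1}{\frac{1}{72}} = - \frac{154}{1275} + 3262 \cdot 72 = - \frac{154}{1275} + 234864 = \frac{299451446}{1275}$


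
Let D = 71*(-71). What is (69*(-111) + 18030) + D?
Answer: 5330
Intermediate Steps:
D = -5041
(69*(-111) + 18030) + D = (69*(-111) + 18030) - 5041 = (-7659 + 18030) - 5041 = 10371 - 5041 = 5330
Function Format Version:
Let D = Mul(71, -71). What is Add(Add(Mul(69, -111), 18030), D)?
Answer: 5330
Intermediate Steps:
D = -5041
Add(Add(Mul(69, -111), 18030), D) = Add(Add(Mul(69, -111), 18030), -5041) = Add(Add(-7659, 18030), -5041) = Add(10371, -5041) = 5330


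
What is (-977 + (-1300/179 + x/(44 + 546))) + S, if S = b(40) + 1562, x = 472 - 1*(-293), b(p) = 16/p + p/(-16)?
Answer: 30465002/52805 ≈ 576.93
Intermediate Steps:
b(p) = 16/p - p/16 (b(p) = 16/p + p*(-1/16) = 16/p - p/16)
x = 765 (x = 472 + 293 = 765)
S = 15599/10 (S = (16/40 - 1/16*40) + 1562 = (16*(1/40) - 5/2) + 1562 = (⅖ - 5/2) + 1562 = -21/10 + 1562 = 15599/10 ≈ 1559.9)
(-977 + (-1300/179 + x/(44 + 546))) + S = (-977 + (-1300/179 + 765/(44 + 546))) + 15599/10 = (-977 + (-1300*1/179 + 765/590)) + 15599/10 = (-977 + (-1300/179 + 765*(1/590))) + 15599/10 = (-977 + (-1300/179 + 153/118)) + 15599/10 = (-977 - 126013/21122) + 15599/10 = -20762207/21122 + 15599/10 = 30465002/52805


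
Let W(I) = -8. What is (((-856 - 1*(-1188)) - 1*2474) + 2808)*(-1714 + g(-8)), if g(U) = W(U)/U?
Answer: -1140858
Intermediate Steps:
g(U) = -8/U
(((-856 - 1*(-1188)) - 1*2474) + 2808)*(-1714 + g(-8)) = (((-856 - 1*(-1188)) - 1*2474) + 2808)*(-1714 - 8/(-8)) = (((-856 + 1188) - 2474) + 2808)*(-1714 - 8*(-1/8)) = ((332 - 2474) + 2808)*(-1714 + 1) = (-2142 + 2808)*(-1713) = 666*(-1713) = -1140858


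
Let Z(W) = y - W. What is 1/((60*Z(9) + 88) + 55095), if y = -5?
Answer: 1/54343 ≈ 1.8402e-5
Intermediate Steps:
Z(W) = -5 - W
1/((60*Z(9) + 88) + 55095) = 1/((60*(-5 - 1*9) + 88) + 55095) = 1/((60*(-5 - 9) + 88) + 55095) = 1/((60*(-14) + 88) + 55095) = 1/((-840 + 88) + 55095) = 1/(-752 + 55095) = 1/54343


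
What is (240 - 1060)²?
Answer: 672400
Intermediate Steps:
(240 - 1060)² = (-820)² = 672400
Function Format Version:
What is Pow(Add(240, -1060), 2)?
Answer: 672400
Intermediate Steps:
Pow(Add(240, -1060), 2) = Pow(-820, 2) = 672400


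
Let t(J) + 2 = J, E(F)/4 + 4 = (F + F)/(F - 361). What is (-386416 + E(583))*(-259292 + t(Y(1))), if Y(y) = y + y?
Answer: 11121453933040/111 ≈ 1.0019e+11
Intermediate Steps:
E(F) = -16 + 8*F/(-361 + F) (E(F) = -16 + 4*((F + F)/(F - 361)) = -16 + 4*((2*F)/(-361 + F)) = -16 + 4*(2*F/(-361 + F)) = -16 + 8*F/(-361 + F))
Y(y) = 2*y
t(J) = -2 + J
(-386416 + E(583))*(-259292 + t(Y(1))) = (-386416 + 8*(722 - 1*583)/(-361 + 583))*(-259292 + (-2 + 2*1)) = (-386416 + 8*(722 - 583)/222)*(-259292 + (-2 + 2)) = (-386416 + 8*(1/222)*139)*(-259292 + 0) = (-386416 + 556/111)*(-259292) = -42891620/111*(-259292) = 11121453933040/111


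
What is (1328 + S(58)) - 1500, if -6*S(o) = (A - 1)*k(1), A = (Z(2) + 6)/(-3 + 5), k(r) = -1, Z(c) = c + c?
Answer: -514/3 ≈ -171.33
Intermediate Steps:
Z(c) = 2*c
A = 5 (A = (2*2 + 6)/(-3 + 5) = (4 + 6)/2 = 10*(1/2) = 5)
S(o) = 2/3 (S(o) = -(5 - 1)*(-1)/6 = -2*(-1)/3 = -1/6*(-4) = 2/3)
(1328 + S(58)) - 1500 = (1328 + 2/3) - 1500 = 3986/3 - 1500 = -514/3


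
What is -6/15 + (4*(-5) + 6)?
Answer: -72/5 ≈ -14.400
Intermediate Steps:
-6/15 + (4*(-5) + 6) = (1/15)*(-6) + (-20 + 6) = -2/5 - 14 = -72/5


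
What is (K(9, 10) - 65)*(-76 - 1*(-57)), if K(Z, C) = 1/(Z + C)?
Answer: 1234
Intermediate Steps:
K(Z, C) = 1/(C + Z)
(K(9, 10) - 65)*(-76 - 1*(-57)) = (1/(10 + 9) - 65)*(-76 - 1*(-57)) = (1/19 - 65)*(-76 + 57) = (1/19 - 65)*(-19) = -1234/19*(-19) = 1234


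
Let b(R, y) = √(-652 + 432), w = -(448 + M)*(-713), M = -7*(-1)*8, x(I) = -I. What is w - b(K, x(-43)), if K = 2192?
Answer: 359352 - 2*I*√55 ≈ 3.5935e+5 - 14.832*I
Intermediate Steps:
M = 56 (M = 7*8 = 56)
w = 359352 (w = -(448 + 56)*(-713) = -504*(-713) = -1*(-359352) = 359352)
b(R, y) = 2*I*√55 (b(R, y) = √(-220) = 2*I*√55)
w - b(K, x(-43)) = 359352 - 2*I*√55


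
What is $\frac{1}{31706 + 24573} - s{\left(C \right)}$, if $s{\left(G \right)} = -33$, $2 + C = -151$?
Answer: $\frac{1857208}{56279} \approx 33.0$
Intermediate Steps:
$C = -153$ ($C = -2 - 151 = -153$)
$\frac{1}{31706 + 24573} - s{\left(C \right)} = \frac{1}{31706 + 24573} - -33 = \frac{1}{56279} + 33 = \frac{1857208}{56279}$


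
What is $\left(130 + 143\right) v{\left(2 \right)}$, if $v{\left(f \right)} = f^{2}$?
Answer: $1092$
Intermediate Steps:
$\left(130 + 143\right) v{\left(2 \right)} = \left(130 + 143\right) 2^{2} = 273 \cdot 4 = 1092$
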